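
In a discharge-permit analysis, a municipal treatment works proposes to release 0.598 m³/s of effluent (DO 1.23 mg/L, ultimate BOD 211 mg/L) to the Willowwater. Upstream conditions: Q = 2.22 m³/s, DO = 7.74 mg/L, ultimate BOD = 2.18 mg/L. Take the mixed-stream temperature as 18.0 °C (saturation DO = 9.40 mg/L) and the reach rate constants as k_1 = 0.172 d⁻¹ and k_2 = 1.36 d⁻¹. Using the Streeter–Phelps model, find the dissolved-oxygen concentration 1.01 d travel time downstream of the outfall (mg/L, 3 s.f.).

DO ≈ 4.68 mg/L

Mixed DO = (2.22×7.74 + 0.598×1.23)/(2.22+0.598) = 17.92/2.818 = 6.359 mg/L.
Mixed L₀ = (2.22×2.18 + 0.598×211)/(2.818) = 131.0/2.818 = 46.49 mg/L.
Initial deficit D₀ = C_s − DO₀ = 9.40 − 6.359 = 3.041 mg/L.
D(1.01) = [0.172×46.49/(1.36−0.172)](e^(−0.172×1.01) − e^(−1.36×1.01)) + 3.041 e^(−1.36×1.01)
= 6.731 × (0.8405 − 0.2532) + 3.041 × 0.2532 = 4.724 mg/L.
DO = 9.40 − 4.724 = 4.676 mg/L.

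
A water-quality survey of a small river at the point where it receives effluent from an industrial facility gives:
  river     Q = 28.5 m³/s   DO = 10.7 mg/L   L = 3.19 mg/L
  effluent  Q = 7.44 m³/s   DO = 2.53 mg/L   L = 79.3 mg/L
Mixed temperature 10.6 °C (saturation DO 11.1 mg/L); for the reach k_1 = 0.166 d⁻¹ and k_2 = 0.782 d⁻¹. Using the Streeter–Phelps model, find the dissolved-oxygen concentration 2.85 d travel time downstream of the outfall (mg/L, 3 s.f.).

Mixed DO = (28.5×10.7 + 7.44×2.53)/(28.5+7.44) = 323.8/35.94 = 9.009 mg/L.
Mixed L₀ = (28.5×3.19 + 7.44×79.3)/(35.94) = 680.9/35.94 = 18.95 mg/L.
Initial deficit D₀ = C_s − DO₀ = 11.1 − 9.009 = 2.091 mg/L.
D(2.85) = [0.166×18.95/(0.782−0.166)](e^(−0.166×2.85) − e^(−0.782×2.85)) + 2.091 e^(−0.782×2.85)
= 5.105 × (0.6231 − 0.1077) + 2.091 × 0.1077 = 2.857 mg/L.
DO = 11.1 − 2.857 = 8.243 mg/L.

DO ≈ 8.24 mg/L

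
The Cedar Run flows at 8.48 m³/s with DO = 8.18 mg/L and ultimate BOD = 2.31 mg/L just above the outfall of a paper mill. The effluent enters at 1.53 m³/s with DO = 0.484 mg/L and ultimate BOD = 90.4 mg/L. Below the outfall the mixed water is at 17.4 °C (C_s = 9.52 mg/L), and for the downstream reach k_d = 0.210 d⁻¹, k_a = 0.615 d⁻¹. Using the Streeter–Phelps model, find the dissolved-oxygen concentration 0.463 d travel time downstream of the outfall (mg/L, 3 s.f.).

Mixed DO = (8.48×8.18 + 1.53×0.484)/(8.48+1.53) = 70.11/10.01 = 7.004 mg/L.
Mixed L₀ = (8.48×2.31 + 1.53×90.4)/(10.01) = 157.9/10.01 = 15.77 mg/L.
Initial deficit D₀ = C_s − DO₀ = 9.52 − 7.004 = 2.516 mg/L.
D(0.463) = [0.210×15.77/(0.615−0.210)](e^(−0.210×0.463) − e^(−0.615×0.463)) + 2.516 e^(−0.615×0.463)
= 8.179 × (0.9073 − 0.7522) + 2.516 × 0.7522 = 3.162 mg/L.
DO = 9.52 − 3.162 = 6.358 mg/L.

DO ≈ 6.36 mg/L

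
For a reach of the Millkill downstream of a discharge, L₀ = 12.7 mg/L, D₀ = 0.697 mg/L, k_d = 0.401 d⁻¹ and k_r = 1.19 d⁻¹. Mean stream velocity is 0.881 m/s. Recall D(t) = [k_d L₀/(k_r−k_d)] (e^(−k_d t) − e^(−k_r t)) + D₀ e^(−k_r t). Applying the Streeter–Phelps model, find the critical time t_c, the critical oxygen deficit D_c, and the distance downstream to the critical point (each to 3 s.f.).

t_c ≈ 1.23 d; D_c ≈ 2.61 mg/L; x_c ≈ 93.9 km

With k_r/k_d = 2.968 and 1 − D₀(k_r−k_d)/(k_d L₀) = 0.8920,
t_c = ln(2.968 × 0.8920) / (1.19 − 0.401) = ln(2.647) / 0.7890 = 0.9735/0.7890 = 1.234 d.
D_c = (k_d/k_r) L₀ e^(−k_d t_c) = (0.401/1.19) × 12.7 × e^(−0.401×1.234) = 0.3370 × 12.7 × 0.6097 = 2.609 mg/L.
x_c = v t_c = 0.881 m/s × 1.234 d × 86400 s/d = 93920 m ≈ 93.9 km.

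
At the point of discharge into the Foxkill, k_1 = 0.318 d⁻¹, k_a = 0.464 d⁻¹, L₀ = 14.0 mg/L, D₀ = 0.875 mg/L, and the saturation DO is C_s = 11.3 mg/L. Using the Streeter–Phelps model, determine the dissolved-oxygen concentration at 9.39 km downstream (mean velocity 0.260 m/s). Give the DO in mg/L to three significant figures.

Travel time t = x/v = 9.39 km / (0.260 m/s) = 9390 m / 0.260 m/s = 36120 s = 0.4180 d.
k_1 L₀/(k_a−k_1) = 0.318×14.0/(0.464−0.318) = 4.452/0.1460 = 30.49 mg/L.
e^(−k_1 t) = e^(−0.318×0.4180) = 0.8755; e^(−k_a t) = e^(−0.464×0.4180) = 0.8237.
D = 30.49 × (0.8755 − 0.8237) + 0.875 × 0.8237 = 1.581 + 0.7207 = 2.301 mg/L.
DO = C_s − D = 11.3 − 2.301 = 8.999 mg/L.

DO ≈ 9.00 mg/L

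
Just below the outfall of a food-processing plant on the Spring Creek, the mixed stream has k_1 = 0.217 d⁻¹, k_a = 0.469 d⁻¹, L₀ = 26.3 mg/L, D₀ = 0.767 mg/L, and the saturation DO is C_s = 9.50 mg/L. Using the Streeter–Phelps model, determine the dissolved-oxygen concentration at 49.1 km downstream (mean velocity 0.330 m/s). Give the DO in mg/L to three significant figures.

DO ≈ 3.67 mg/L

Travel time t = x/v = 49.1 km / (0.330 m/s) = 49100 m / 0.330 m/s = 148800 s = 1.722 d.
k_1 L₀/(k_a−k_1) = 0.217×26.3/(0.469−0.217) = 5.707/0.2520 = 22.65 mg/L.
e^(−k_1 t) = e^(−0.217×1.722) = 0.6882; e^(−k_a t) = e^(−0.469×1.722) = 0.4459.
D = 22.65 × (0.6882 − 0.4459) + 0.767 × 0.4459 = 5.487 + 0.3420 = 5.829 mg/L.
DO = C_s − D = 9.50 − 5.829 = 3.671 mg/L.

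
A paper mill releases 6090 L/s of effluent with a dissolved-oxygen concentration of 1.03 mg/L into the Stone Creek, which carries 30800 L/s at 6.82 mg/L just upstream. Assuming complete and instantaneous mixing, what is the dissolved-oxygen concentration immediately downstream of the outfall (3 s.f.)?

5.86 mg/L

Flow-weighted mixing: C = (Q_r C_r + Q_w C_w)/(Q_r + Q_w)
= (30800×6.82 + 6090×1.03)/(30800 + 6090) = 216300/36890 = 5.864 mg/L.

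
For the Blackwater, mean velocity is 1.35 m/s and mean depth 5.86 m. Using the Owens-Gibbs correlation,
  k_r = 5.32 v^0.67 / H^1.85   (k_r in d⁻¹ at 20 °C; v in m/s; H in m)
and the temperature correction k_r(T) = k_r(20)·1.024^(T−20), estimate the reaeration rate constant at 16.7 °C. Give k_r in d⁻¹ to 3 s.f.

k_r(20) = 5.32 × 1.35^0.67 / 5.86^1.85 = 5.32 × 1.223 / 26.34 = 0.2470 d⁻¹.
k_r(16.7) = 0.2470 × 1.024^(16.7−20) = 0.2470 × 0.9247 = 0.2284 d⁻¹.

k_r ≈ 0.228 d⁻¹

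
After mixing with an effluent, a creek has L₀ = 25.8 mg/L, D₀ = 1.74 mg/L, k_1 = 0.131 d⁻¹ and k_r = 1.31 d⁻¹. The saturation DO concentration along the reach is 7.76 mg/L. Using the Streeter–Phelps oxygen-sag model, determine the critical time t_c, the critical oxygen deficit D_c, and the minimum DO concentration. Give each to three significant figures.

At the critical point dD/dt = 0, so k_1 L₀ e^(−k_1 t) = k_r D. Substituting D(t) from the Streeter–Phelps equation and solving for t gives
t_c = ln[(k_r/k_1)(1 − D₀(k_r−k_1)/(k_1 L₀))] / (k_r−k_1).
Here k_r−k_1 = 1.179 d⁻¹ and 1 − D₀(k_r−k_1)/(k_1 L₀) = 1 − 1.74×1.179/(0.131×25.8) = 0.3930, so
t_c = ln(10.00 × 0.3930) / 1.179 = 1.369 / 1.179 = 1.161 d.
L(t_c) = L₀ e^(−k_1 t_c) = 25.8 × 0.8589 = 22.16 mg/L, and at the critical point k_r D_c = k_1 L, so D_c = (0.131/1.31) × 22.16 = 2.216 mg/L.
Minimum DO = C_s − D_c = 7.76 − 2.216 = 5.544 mg/L.

t_c ≈ 1.16 d; D_c ≈ 2.22 mg/L; min DO ≈ 5.54 mg/L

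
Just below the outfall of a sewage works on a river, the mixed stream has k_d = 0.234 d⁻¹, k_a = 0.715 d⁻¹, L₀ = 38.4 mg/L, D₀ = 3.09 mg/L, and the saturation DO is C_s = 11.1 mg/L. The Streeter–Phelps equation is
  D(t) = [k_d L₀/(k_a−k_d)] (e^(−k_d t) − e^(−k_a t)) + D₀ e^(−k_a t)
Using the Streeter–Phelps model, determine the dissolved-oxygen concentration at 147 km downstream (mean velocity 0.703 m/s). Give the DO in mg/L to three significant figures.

DO ≈ 3.26 mg/L

Travel time t = x/v = 147 km / (0.703 m/s) = 147000 m / 0.703 m/s = 209100 s = 2.420 d.
k_d L₀/(k_a−k_d) = 0.234×38.4/(0.715−0.234) = 8.986/0.4810 = 18.68 mg/L.
e^(−k_d t) = e^(−0.234×2.420) = 0.5676; e^(−k_a t) = e^(−0.715×2.420) = 0.1772.
D = 18.68 × (0.5676 − 0.1772) + 3.09 × 0.1772 = 7.293 + 0.5476 = 7.841 mg/L.
DO = C_s − D = 11.1 − 7.841 = 3.259 mg/L.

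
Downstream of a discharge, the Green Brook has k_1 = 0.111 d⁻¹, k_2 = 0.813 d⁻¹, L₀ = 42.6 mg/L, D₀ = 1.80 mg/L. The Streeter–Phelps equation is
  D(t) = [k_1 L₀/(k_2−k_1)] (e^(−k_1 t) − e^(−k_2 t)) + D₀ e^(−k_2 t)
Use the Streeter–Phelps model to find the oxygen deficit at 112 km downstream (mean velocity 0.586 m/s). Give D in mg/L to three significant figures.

D ≈ 4.45 mg/L

Travel time t = x/v = 112 km / (0.586 m/s) = 112000 m / 0.586 m/s = 191100 s = 2.212 d.
k_1 L₀/(k_2−k_1) = 0.111×42.6/(0.813−0.111) = 4.729/0.7020 = 6.736 mg/L.
e^(−k_1 t) = e^(−0.111×2.212) = 0.7823; e^(−k_2 t) = e^(−0.813×2.212) = 0.1656.
D = 6.736 × (0.7823 − 0.1656) + 1.80 × 0.1656 = 4.154 + 0.2980 = 4.452 mg/L.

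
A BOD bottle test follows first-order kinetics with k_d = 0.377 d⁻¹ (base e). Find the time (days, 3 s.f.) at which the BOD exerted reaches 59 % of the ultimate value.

y/L₀ = 1 − e^(−k_d t) = 0.59 ⇒ e^(−k_d t) = 0.410
t = −ln(0.410) / 0.377 = 0.8916 / 0.377 = 2.365 d.

t ≈ 2.36 d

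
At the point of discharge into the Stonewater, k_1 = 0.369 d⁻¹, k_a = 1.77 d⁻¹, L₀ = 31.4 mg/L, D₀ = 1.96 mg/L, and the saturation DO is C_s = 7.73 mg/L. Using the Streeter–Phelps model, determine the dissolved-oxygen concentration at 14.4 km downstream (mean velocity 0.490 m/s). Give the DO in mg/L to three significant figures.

Travel time t = x/v = 14.4 km / (0.490 m/s) = 14400 m / 0.490 m/s = 29390 s = 0.3401 d.
k_1 L₀/(k_a−k_1) = 0.369×31.4/(1.77−0.369) = 11.59/1.401 = 8.270 mg/L.
e^(−k_1 t) = e^(−0.369×0.3401) = 0.8820; e^(−k_a t) = e^(−1.77×0.3401) = 0.5477.
D = 8.270 × (0.8820 − 0.5477) + 1.96 × 0.5477 = 2.765 + 1.073 = 3.839 mg/L.
DO = C_s − D = 7.73 − 3.839 = 3.891 mg/L.

DO ≈ 3.89 mg/L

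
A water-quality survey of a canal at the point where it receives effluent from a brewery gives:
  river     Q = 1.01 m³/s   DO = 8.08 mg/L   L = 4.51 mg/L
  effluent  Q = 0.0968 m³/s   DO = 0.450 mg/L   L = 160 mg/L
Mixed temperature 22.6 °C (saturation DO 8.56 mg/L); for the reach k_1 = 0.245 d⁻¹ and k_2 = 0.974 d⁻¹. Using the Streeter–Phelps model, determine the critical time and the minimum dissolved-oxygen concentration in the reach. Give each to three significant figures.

Mixed DO = (1.01×8.08 + 0.0968×0.450)/(1.01+0.0968) = 8.204/1.107 = 7.413 mg/L.
Mixed L₀ = (1.01×4.51 + 0.0968×160)/(1.107) = 20.04/1.107 = 18.11 mg/L.
Initial deficit D₀ = C_s − DO₀ = 8.56 − 7.413 = 1.147 mg/L.
t_c = (1/0.7290) ln[(0.974/0.245)(1 − 1.147×0.7290/(0.245×18.11))] = 1.372 × ln(3.226) = 1.607 d.
D_c = (0.245/0.974) × 18.11 × e^(−0.245×1.607) = 0.2515 × 18.11 × 0.6746 = 3.073 mg/L.
Minimum DO = 8.56 − 3.073 = 5.487 mg/L.

t_c ≈ 1.61 d; minimum DO ≈ 5.49 mg/L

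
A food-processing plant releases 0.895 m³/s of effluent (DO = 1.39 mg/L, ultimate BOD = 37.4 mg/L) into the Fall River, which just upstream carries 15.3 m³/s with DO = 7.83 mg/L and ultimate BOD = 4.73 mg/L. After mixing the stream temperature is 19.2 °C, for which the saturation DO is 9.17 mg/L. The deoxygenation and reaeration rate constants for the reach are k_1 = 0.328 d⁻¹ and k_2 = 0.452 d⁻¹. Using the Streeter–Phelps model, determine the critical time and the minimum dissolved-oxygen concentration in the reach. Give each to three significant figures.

t_c ≈ 1.75 d; minimum DO ≈ 6.50 mg/L

Mixed DO = (15.3×7.83 + 0.895×1.39)/(15.3+0.895) = 121.0/16.20 = 7.474 mg/L.
Mixed L₀ = (15.3×4.73 + 0.895×37.4)/(16.20) = 105.8/16.20 = 6.535 mg/L.
Initial deficit D₀ = C_s − DO₀ = 9.17 − 7.474 = 1.696 mg/L.
t_c = (1/0.1240) ln[(0.452/0.328)(1 − 1.696×0.1240/(0.328×6.535))] = 8.065 × ln(1.243) = 1.753 d.
D_c = (0.328/0.452) × 6.535 × e^(−0.328×1.753) = 0.7257 × 6.535 × 0.5626 = 2.668 mg/L.
Minimum DO = 9.17 − 2.668 = 6.502 mg/L.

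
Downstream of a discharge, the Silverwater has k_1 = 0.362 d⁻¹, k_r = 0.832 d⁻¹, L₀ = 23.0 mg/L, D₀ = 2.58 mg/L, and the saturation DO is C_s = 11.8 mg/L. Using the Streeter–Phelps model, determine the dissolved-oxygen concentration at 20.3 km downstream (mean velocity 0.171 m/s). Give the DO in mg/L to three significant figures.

DO ≈ 5.85 mg/L

Travel time t = x/v = 20.3 km / (0.171 m/s) = 20300 m / 0.171 m/s = 118700 s = 1.374 d.
k_1 L₀/(k_r−k_1) = 0.362×23.0/(0.832−0.362) = 8.326/0.4700 = 17.71 mg/L.
e^(−k_1 t) = e^(−0.362×1.374) = 0.6081; e^(−k_r t) = e^(−0.832×1.374) = 0.3188.
D = 17.71 × (0.6081 − 0.3188) + 2.58 × 0.3188 = 5.125 + 0.8225 = 5.948 mg/L.
DO = C_s − D = 11.8 − 5.948 = 5.852 mg/L.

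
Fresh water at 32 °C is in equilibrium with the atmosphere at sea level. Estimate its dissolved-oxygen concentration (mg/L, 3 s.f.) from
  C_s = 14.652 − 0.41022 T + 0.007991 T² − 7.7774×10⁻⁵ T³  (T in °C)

C_s ≈ 7.16 mg/L

C_s = 14.652 − 0.41022×32 + 0.007991×32² − 7.7774×10⁻⁵×32³ = 7.159 mg/L.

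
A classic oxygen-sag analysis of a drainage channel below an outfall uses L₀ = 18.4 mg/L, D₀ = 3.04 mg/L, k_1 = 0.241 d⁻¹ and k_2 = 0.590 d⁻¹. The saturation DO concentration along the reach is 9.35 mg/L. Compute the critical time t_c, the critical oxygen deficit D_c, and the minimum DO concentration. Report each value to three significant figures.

t_c ≈ 1.78 d; D_c ≈ 4.89 mg/L; min DO ≈ 4.46 mg/L

t_c = [1/(k_2−k_1)] ln[(k_2/k_1)(1 − D₀(k_2−k_1)/(k_1 L₀))]
= [1/(0.590−0.241)] ln[(0.590/0.241)(1 − 3.04×0.3490/(0.241×18.4))]
= (1/0.3490) ln[2.448 × 0.7607] = 2.865 × ln(1.862) = 2.865 × 0.6219 = 1.782 d.
D_c = (k_1/k_2) L₀ e^(−k_1 t_c) = (0.241/0.590) × 18.4 × e^(−0.241×1.782) = 0.4085 × 18.4 × 0.6509 = 4.892 mg/L.
Minimum DO = C_s − D_c = 9.35 − 4.892 = 4.458 mg/L.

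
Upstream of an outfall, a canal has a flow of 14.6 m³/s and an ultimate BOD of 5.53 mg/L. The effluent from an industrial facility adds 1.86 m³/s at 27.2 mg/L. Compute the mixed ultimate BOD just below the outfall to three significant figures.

Flow-weighted mixing: C = (Q_r C_r + Q_w C_w)/(Q_r + Q_w)
= (14.6×5.53 + 1.86×27.2)/(14.6 + 1.86) = 131.3/16.46 = 7.979 mg/L.

7.98 mg/L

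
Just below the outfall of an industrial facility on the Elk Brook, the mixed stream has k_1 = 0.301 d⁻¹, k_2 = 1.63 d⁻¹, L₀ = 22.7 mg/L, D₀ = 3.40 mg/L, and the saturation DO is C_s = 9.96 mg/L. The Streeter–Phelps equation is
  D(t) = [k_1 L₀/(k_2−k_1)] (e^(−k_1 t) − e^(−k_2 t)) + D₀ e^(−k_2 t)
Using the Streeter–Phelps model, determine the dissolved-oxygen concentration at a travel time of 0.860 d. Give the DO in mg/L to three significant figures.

k_1 L₀/(k_2−k_1) = 0.301×22.7/(1.63−0.301) = 6.833/1.329 = 5.141 mg/L.
e^(−k_1 t) = e^(−0.301×0.8600) = 0.7719; e^(−k_2 t) = e^(−1.63×0.8600) = 0.2462.
D = 5.141 × (0.7719 − 0.2462) + 3.40 × 0.2462 = 2.703 + 0.8369 = 3.540 mg/L.
DO = C_s − D = 9.96 − 3.540 = 6.420 mg/L.

DO ≈ 6.42 mg/L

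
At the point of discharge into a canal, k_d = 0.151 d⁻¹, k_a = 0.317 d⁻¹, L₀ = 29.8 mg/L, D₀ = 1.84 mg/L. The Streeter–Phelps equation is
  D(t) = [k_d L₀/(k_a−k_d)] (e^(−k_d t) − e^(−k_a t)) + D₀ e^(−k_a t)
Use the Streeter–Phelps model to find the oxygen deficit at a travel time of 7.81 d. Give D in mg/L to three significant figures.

k_d L₀/(k_a−k_d) = 0.151×29.8/(0.317−0.151) = 4.500/0.1660 = 27.11 mg/L.
e^(−k_d t) = e^(−0.151×7.810) = 0.3075; e^(−k_a t) = e^(−0.317×7.810) = 0.08410.
D = 27.11 × (0.3075 − 0.08410) + 1.84 × 0.08410 = 6.056 + 0.1547 = 6.210 mg/L.

D ≈ 6.21 mg/L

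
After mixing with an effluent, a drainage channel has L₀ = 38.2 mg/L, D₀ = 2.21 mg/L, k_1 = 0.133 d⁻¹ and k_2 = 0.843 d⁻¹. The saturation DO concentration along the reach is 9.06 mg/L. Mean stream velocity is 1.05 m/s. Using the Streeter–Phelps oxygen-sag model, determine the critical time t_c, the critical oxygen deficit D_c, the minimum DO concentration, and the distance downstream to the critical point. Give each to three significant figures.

t_c ≈ 2.08 d; D_c ≈ 4.57 mg/L; min DO ≈ 4.49 mg/L; x_c ≈ 189 km

At the critical point dD/dt = 0, so k_1 L₀ e^(−k_1 t) = k_2 D. Substituting D(t) from the Streeter–Phelps equation and solving for t gives
t_c = ln[(k_2/k_1)(1 − D₀(k_2−k_1)/(k_1 L₀))] / (k_2−k_1).
Here k_2−k_1 = 0.7100 d⁻¹ and 1 − D₀(k_2−k_1)/(k_1 L₀) = 1 − 2.21×0.7100/(0.133×38.2) = 0.6912, so
t_c = ln(6.338 × 0.6912) / 0.7100 = 1.477 / 0.7100 = 2.081 d.
D_c = (k_1/k_2) L₀ e^(−k_1 t_c) = (0.133/0.843) × 38.2 × e^(−0.133×2.081) = 0.1578 × 38.2 × 0.7583 = 4.570 mg/L.
Minimum DO = C_s − D_c = 9.06 − 4.570 = 4.490 mg/L.
x_c = v t_c = 1.05 m/s × 2.081 d × 86400 s/d = 188800 m ≈ 189 km.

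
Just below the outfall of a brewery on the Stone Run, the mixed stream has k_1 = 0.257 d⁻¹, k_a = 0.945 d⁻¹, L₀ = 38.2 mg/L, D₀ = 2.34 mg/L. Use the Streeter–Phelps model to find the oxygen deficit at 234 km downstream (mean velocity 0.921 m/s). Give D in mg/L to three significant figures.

D ≈ 5.96 mg/L

Travel time t = x/v = 234 km / (0.921 m/s) = 234000 m / 0.921 m/s = 254100 s = 2.941 d.
k_1 L₀/(k_a−k_1) = 0.257×38.2/(0.945−0.257) = 9.817/0.6880 = 14.27 mg/L.
e^(−k_1 t) = e^(−0.257×2.941) = 0.4697; e^(−k_a t) = e^(−0.945×2.941) = 0.06211.
D = 14.27 × (0.4697 − 0.06211) + 2.34 × 0.06211 = 5.816 + 0.1453 = 5.961 mg/L.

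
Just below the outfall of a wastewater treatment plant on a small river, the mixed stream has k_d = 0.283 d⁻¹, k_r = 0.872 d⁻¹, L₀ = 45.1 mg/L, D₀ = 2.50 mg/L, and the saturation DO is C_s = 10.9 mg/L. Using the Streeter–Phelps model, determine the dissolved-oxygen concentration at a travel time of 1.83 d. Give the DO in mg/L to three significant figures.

k_d L₀/(k_r−k_d) = 0.283×45.1/(0.872−0.283) = 12.76/0.5890 = 21.67 mg/L.
e^(−k_d t) = e^(−0.283×1.830) = 0.5958; e^(−k_r t) = e^(−0.872×1.830) = 0.2028.
D = 21.67 × (0.5958 − 0.2028) + 2.50 × 0.2028 = 8.517 + 0.5069 = 9.023 mg/L.
DO = C_s − D = 10.9 − 9.023 = 1.877 mg/L.

DO ≈ 1.88 mg/L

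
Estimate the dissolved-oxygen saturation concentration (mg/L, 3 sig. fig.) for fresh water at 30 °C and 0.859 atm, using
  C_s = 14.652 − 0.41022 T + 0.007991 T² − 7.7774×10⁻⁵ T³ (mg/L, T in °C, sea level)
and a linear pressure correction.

C_s ≈ 6.39 mg/L

At sea level: C_s = 14.652 − 0.41022×30 + 0.007991×30² − 7.7774×10⁻⁵×30³ = 7.437 mg/L.
Pressure correction: C_s' = 7.437 × 0.859 = 6.389 mg/L.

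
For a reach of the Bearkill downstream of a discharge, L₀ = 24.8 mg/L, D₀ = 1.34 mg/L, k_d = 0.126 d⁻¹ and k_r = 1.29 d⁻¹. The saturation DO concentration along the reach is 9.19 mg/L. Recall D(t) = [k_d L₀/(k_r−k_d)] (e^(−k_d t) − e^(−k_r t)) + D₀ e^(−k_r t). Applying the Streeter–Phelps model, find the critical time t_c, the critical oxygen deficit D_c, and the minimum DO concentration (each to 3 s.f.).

t_c ≈ 1.40 d; D_c ≈ 2.03 mg/L; min DO ≈ 7.16 mg/L

At the critical point dD/dt = 0, so k_d L₀ e^(−k_d t) = k_r D. Substituting D(t) from the Streeter–Phelps equation and solving for t gives
t_c = ln[(k_r/k_d)(1 − D₀(k_r−k_d)/(k_d L₀))] / (k_r−k_d).
Here k_r−k_d = 1.164 d⁻¹ and 1 − D₀(k_r−k_d)/(k_d L₀) = 1 − 1.34×1.164/(0.126×24.8) = 0.5008, so
t_c = ln(10.24 × 0.5008) / 1.164 = 1.635 / 1.164 = 1.404 d.
L(t_c) = L₀ e^(−k_d t_c) = 24.8 × 0.8378 = 20.78 mg/L, and at the critical point k_r D_c = k_d L, so D_c = (0.126/1.29) × 20.78 = 2.029 mg/L.
Minimum DO = C_s − D_c = 9.19 − 2.029 = 7.161 mg/L.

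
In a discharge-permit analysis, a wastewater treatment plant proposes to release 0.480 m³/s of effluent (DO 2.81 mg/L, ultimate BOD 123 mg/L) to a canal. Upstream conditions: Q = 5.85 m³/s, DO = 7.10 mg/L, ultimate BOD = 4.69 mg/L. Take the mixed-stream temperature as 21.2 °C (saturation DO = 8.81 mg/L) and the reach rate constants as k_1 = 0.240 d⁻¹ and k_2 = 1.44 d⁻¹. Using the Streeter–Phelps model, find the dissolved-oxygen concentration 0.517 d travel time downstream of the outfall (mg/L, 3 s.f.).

Mixed DO = (5.85×7.10 + 0.480×2.81)/(5.85+0.480) = 42.88/6.330 = 6.775 mg/L.
Mixed L₀ = (5.85×4.69 + 0.480×123)/(6.330) = 86.48/6.330 = 13.66 mg/L.
Initial deficit D₀ = C_s − DO₀ = 8.81 − 6.775 = 2.035 mg/L.
D(0.517) = [0.240×13.66/(1.44−0.240)](e^(−0.240×0.517) − e^(−1.44×0.517)) + 2.035 e^(−1.44×0.517)
= 2.732 × (0.8833 − 0.4750) + 2.035 × 0.4750 = 2.082 mg/L.
DO = 8.81 − 2.082 = 6.728 mg/L.

DO ≈ 6.73 mg/L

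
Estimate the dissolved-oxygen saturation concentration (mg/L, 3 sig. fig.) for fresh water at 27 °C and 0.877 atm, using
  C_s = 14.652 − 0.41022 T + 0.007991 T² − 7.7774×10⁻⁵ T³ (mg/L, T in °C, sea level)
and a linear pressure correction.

C_s ≈ 6.90 mg/L

At sea level: C_s = 14.652 − 0.41022×27 + 0.007991×27² − 7.7774×10⁻⁵×27³ = 7.871 mg/L.
Pressure correction: C_s' = 7.871 × 0.877 = 6.903 mg/L.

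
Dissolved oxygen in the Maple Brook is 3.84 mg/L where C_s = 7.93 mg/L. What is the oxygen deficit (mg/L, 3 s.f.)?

D ≈ 4.09 mg/L

D = C_s − C = 7.93 − 3.84 = 4.09 mg/L.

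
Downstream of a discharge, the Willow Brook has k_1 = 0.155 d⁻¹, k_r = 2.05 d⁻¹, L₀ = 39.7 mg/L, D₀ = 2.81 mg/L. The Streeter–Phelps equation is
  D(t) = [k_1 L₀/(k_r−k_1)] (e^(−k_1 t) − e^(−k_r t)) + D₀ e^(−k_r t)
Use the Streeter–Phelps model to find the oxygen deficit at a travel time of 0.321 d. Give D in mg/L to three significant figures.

k_1 L₀/(k_r−k_1) = 0.155×39.7/(2.05−0.155) = 6.154/1.895 = 3.247 mg/L.
e^(−k_1 t) = e^(−0.155×0.3210) = 0.9515; e^(−k_r t) = e^(−2.05×0.3210) = 0.5179.
D = 3.247 × (0.9515 − 0.5179) + 2.81 × 0.5179 = 1.408 + 1.455 = 2.863 mg/L.

D ≈ 2.86 mg/L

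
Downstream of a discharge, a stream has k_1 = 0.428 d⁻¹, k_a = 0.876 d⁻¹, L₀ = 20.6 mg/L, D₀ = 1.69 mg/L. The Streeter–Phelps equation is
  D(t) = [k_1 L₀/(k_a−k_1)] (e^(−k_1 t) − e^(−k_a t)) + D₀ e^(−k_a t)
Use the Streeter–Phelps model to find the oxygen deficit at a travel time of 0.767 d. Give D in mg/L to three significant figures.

D ≈ 4.98 mg/L

k_1 L₀/(k_a−k_1) = 0.428×20.6/(0.876−0.428) = 8.817/0.4480 = 19.68 mg/L.
e^(−k_1 t) = e^(−0.428×0.7670) = 0.7202; e^(−k_a t) = e^(−0.876×0.7670) = 0.5107.
D = 19.68 × (0.7202 − 0.5107) + 1.69 × 0.5107 = 4.122 + 0.8632 = 4.985 mg/L.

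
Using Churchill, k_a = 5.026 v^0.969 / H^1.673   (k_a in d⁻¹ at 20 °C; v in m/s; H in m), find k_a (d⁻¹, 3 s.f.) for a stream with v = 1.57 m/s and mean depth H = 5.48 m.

k_a ≈ 0.452 d⁻¹

k_a = 5.026 × 1.57^0.969 / 5.48^1.673 = 5.026 × 1.548 / 17.22 = 0.4519 d⁻¹.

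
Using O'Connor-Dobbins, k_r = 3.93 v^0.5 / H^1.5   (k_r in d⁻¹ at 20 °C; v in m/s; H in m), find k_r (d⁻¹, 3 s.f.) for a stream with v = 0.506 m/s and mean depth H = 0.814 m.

k_r = 3.93 × 0.506^0.5 / 0.814^1.5 = 3.93 × 0.7113 / 0.7344 = 3.807 d⁻¹.

k_r ≈ 3.81 d⁻¹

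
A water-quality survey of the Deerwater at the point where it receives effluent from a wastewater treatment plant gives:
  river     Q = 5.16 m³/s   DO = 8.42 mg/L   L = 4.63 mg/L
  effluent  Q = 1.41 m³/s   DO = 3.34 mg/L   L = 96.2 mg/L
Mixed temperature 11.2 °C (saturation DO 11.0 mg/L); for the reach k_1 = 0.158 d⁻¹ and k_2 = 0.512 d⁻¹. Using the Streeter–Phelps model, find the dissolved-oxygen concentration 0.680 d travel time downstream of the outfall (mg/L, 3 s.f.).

DO ≈ 6.33 mg/L

Mixed DO = (5.16×8.42 + 1.41×3.34)/(5.16+1.41) = 48.16/6.570 = 7.330 mg/L.
Mixed L₀ = (5.16×4.63 + 1.41×96.2)/(6.570) = 159.5/6.570 = 24.28 mg/L.
Initial deficit D₀ = C_s − DO₀ = 11.0 − 7.330 = 3.670 mg/L.
D(0.680) = [0.158×24.28/(0.512−0.158)](e^(−0.158×0.680) − e^(−0.512×0.680)) + 3.670 e^(−0.512×0.680)
= 10.84 × (0.8981 − 0.7060) + 3.670 × 0.7060 = 4.674 mg/L.
DO = 11.0 − 4.674 = 6.326 mg/L.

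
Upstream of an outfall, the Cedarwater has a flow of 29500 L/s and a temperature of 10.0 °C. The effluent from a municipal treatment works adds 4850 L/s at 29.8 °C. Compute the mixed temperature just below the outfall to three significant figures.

Flow-weighted mixing: C = (Q_r C_r + Q_w C_w)/(Q_r + Q_w)
= (29500×10.0 + 4850×29.8)/(29500 + 4850) = 439500/34350 = 12.80 °C.

12.8 °C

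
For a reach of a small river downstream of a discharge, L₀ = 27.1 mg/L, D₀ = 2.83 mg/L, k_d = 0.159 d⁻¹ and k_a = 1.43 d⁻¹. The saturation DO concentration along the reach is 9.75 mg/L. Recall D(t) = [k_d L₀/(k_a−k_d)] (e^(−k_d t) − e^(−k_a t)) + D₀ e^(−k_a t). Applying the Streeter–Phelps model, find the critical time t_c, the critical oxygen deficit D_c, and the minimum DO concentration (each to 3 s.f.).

At the critical point dD/dt = 0, so k_d L₀ e^(−k_d t) = k_a D. Substituting D(t) from the Streeter–Phelps equation and solving for t gives
t_c = ln[(k_a/k_d)(1 − D₀(k_a−k_d)/(k_d L₀))] / (k_a−k_d).
Here k_a−k_d = 1.271 d⁻¹ and 1 − D₀(k_a−k_d)/(k_d L₀) = 1 − 2.83×1.271/(0.159×27.1) = 0.1652, so
t_c = ln(8.994 × 0.1652) / 1.271 = 0.3961 / 1.271 = 0.3117 d.
D_c = (k_d/k_a) L₀ e^(−k_d t_c) = (0.159/1.43) × 27.1 × e^(−0.159×0.3117) = 0.1112 × 27.1 × 0.9517 = 2.868 mg/L.
Minimum DO = C_s − D_c = 9.75 − 2.868 = 6.882 mg/L.

t_c ≈ 0.312 d; D_c ≈ 2.87 mg/L; min DO ≈ 6.88 mg/L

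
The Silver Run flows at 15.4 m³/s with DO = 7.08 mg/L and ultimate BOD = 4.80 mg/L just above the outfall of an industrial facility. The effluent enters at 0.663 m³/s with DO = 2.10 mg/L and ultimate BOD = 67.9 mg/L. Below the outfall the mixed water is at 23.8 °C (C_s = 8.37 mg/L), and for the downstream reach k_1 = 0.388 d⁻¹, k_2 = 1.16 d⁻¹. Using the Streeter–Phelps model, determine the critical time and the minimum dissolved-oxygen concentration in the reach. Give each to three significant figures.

t_c ≈ 0.753 d; minimum DO ≈ 6.52 mg/L

Mixed DO = (15.4×7.08 + 0.663×2.10)/(15.4+0.663) = 110.4/16.06 = 6.874 mg/L.
Mixed L₀ = (15.4×4.80 + 0.663×67.9)/(16.06) = 118.9/16.06 = 7.404 mg/L.
Initial deficit D₀ = C_s − DO₀ = 8.37 − 6.874 = 1.496 mg/L.
t_c = (1/0.7720) ln[(1.16/0.388)(1 − 1.496×0.7720/(0.388×7.404))] = 1.295 × ln(1.788) = 0.7529 d.
D_c = (0.388/1.16) × 7.404 × e^(−0.388×0.7529) = 0.3345 × 7.404 × 0.7467 = 1.849 mg/L.
Minimum DO = 8.37 − 1.849 = 6.521 mg/L.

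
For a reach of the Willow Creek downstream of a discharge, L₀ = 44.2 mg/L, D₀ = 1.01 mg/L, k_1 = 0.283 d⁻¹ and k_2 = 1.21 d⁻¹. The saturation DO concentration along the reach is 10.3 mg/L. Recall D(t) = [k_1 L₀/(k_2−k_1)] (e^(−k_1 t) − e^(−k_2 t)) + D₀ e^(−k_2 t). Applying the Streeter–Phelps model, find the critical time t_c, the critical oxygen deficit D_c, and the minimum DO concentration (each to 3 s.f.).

With k_2/k_1 = 4.276 and 1 − D₀(k_2−k_1)/(k_1 L₀) = 0.9251,
t_c = ln(4.276 × 0.9251) / (1.21 − 0.283) = ln(3.956) / 0.9270 = 1.375/0.9270 = 1.483 d.
L(t_c) = L₀ e^(−k_1 t_c) = 44.2 × 0.6572 = 29.05 mg/L, and at the critical point k_2 D_c = k_1 L, so D_c = (0.283/1.21) × 29.05 = 6.794 mg/L.
Minimum DO = C_s − D_c = 10.3 − 6.794 = 3.506 mg/L.

t_c ≈ 1.48 d; D_c ≈ 6.79 mg/L; min DO ≈ 3.51 mg/L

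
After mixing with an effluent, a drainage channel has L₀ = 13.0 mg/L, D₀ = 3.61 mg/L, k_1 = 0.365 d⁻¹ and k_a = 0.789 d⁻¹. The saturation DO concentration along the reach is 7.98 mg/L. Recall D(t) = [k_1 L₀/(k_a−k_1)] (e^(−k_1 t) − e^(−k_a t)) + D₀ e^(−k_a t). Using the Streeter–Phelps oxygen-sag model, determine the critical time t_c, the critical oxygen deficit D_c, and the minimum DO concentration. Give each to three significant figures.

At the critical point dD/dt = 0, so k_1 L₀ e^(−k_1 t) = k_a D. Substituting D(t) from the Streeter–Phelps equation and solving for t gives
t_c = ln[(k_a/k_1)(1 − D₀(k_a−k_1)/(k_1 L₀))] / (k_a−k_1).
Here k_a−k_1 = 0.4240 d⁻¹ and 1 − D₀(k_a−k_1)/(k_1 L₀) = 1 − 3.61×0.4240/(0.365×13.0) = 0.6774, so
t_c = ln(2.162 × 0.6774) / 0.4240 = 0.3814 / 0.4240 = 0.8995 d.
D_c = (k_1/k_a) L₀ e^(−k_1 t_c) = (0.365/0.789) × 13.0 × e^(−0.365×0.8995) = 0.4626 × 13.0 × 0.7201 = 4.331 mg/L.
Minimum DO = C_s − D_c = 7.98 − 4.331 = 3.649 mg/L.

t_c ≈ 0.900 d; D_c ≈ 4.33 mg/L; min DO ≈ 3.65 mg/L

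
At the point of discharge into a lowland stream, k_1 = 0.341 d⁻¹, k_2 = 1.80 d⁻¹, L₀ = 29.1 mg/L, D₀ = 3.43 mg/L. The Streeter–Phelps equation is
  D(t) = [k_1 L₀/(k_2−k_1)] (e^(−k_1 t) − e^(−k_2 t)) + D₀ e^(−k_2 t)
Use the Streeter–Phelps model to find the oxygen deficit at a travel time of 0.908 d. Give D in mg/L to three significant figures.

k_1 L₀/(k_2−k_1) = 0.341×29.1/(1.80−0.341) = 9.923/1.459 = 6.801 mg/L.
e^(−k_1 t) = e^(−0.341×0.9080) = 0.7337; e^(−k_2 t) = e^(−1.80×0.9080) = 0.1951.
D = 6.801 × (0.7337 − 0.1951) + 3.43 × 0.1951 = 3.664 + 0.6691 = 4.333 mg/L.

D ≈ 4.33 mg/L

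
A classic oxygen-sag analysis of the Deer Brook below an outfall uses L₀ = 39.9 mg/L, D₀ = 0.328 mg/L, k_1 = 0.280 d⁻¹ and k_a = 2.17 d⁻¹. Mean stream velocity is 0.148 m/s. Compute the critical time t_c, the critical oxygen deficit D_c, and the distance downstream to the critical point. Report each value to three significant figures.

t_c ≈ 1.05 d; D_c ≈ 3.83 mg/L; x_c ≈ 13.5 km

With k_a/k_1 = 7.750 and 1 − D₀(k_a−k_1)/(k_1 L₀) = 0.9445,
t_c = ln(7.750 × 0.9445) / (2.17 − 0.280) = ln(7.320) / 1.890 = 1.991/1.890 = 1.053 d.
L(t_c) = L₀ e^(−k_1 t_c) = 39.9 × 0.7446 = 29.71 mg/L, and at the critical point k_a D_c = k_1 L, so D_c = (0.280/2.17) × 29.71 = 3.834 mg/L.
x_c = v t_c = 0.148 m/s × 1.053 d × 86400 s/d = 13470 m ≈ 13.5 km.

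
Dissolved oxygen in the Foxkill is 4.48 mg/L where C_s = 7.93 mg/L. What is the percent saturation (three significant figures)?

56.5 % saturation

% saturation = C/C_s × 100 = 4.48/7.93 × 100 = 56.5 %.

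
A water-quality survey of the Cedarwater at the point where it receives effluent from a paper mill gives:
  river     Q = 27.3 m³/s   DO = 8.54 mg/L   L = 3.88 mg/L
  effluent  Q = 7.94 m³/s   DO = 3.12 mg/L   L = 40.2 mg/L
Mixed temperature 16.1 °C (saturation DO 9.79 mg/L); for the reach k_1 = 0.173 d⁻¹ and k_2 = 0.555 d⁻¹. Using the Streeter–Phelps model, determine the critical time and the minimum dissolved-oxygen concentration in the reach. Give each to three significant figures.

Mixed DO = (27.3×8.54 + 7.94×3.12)/(27.3+7.94) = 257.9/35.24 = 7.319 mg/L.
Mixed L₀ = (27.3×3.88 + 7.94×40.2)/(35.24) = 425.1/35.24 = 12.06 mg/L.
Initial deficit D₀ = C_s − DO₀ = 9.79 − 7.319 = 2.471 mg/L.
t_c = (1/0.3820) ln[(0.555/0.173)(1 − 2.471×0.3820/(0.173×12.06))] = 2.618 × ln(1.757) = 1.475 d.
D_c = (0.173/0.555) × 12.06 × e^(−0.173×1.475) = 0.3117 × 12.06 × 0.7747 = 2.913 mg/L.
Minimum DO = 9.79 − 2.913 = 6.877 mg/L.

t_c ≈ 1.48 d; minimum DO ≈ 6.88 mg/L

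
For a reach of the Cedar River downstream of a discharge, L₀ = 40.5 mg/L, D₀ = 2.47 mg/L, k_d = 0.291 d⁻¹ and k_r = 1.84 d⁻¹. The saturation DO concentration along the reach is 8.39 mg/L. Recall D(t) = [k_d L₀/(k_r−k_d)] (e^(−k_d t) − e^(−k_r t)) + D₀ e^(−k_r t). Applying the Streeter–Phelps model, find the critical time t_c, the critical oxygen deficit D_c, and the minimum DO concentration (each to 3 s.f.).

t_c ≈ 0.937 d; D_c ≈ 4.88 mg/L; min DO ≈ 3.51 mg/L

t_c = [1/(k_r−k_d)] ln[(k_r/k_d)(1 − D₀(k_r−k_d)/(k_d L₀))]
= [1/(1.84−0.291)] ln[(1.84/0.291)(1 − 2.47×1.549/(0.291×40.5))]
= (1/1.549) ln[6.323 × 0.6754] = 0.6456 × ln(4.270) = 0.6456 × 1.452 = 0.9372 d.
D_c = (k_d/k_r) L₀ e^(−k_d t_c) = (0.291/1.84) × 40.5 × e^(−0.291×0.9372) = 0.1582 × 40.5 × 0.7613 = 4.876 mg/L.
Minimum DO = C_s − D_c = 8.39 − 4.876 = 3.514 mg/L.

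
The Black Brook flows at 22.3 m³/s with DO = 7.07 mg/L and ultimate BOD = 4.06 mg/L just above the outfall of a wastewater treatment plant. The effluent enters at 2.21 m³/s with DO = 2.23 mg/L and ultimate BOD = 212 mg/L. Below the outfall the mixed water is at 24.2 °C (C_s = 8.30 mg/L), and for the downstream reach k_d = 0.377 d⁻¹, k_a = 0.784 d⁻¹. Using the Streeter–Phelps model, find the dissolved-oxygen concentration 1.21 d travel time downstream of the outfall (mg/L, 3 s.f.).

DO ≈ 2.45 mg/L

Mixed DO = (22.3×7.07 + 2.21×2.23)/(22.3+2.21) = 162.6/24.51 = 6.634 mg/L.
Mixed L₀ = (22.3×4.06 + 2.21×212)/(24.51) = 559.1/24.51 = 22.81 mg/L.
Initial deficit D₀ = C_s − DO₀ = 8.30 − 6.634 = 1.666 mg/L.
D(1.21) = [0.377×22.81/(0.784−0.377)](e^(−0.377×1.21) − e^(−0.784×1.21)) + 1.666 e^(−0.784×1.21)
= 21.13 × (0.6337 − 0.3873) + 1.666 × 0.3873 = 5.852 mg/L.
DO = 8.30 − 5.852 = 2.448 mg/L.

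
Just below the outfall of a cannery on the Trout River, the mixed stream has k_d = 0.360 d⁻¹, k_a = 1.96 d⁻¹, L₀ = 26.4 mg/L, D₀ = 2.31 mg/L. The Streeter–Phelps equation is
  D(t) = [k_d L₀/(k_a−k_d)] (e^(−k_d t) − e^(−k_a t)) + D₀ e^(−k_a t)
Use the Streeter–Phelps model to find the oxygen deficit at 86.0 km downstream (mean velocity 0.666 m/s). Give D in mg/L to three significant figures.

D ≈ 3.27 mg/L

Travel time t = x/v = 86.0 km / (0.666 m/s) = 86000 m / 0.666 m/s = 129100 s = 1.495 d.
k_d L₀/(k_a−k_d) = 0.360×26.4/(1.96−0.360) = 9.504/1.600 = 5.940 mg/L.
e^(−k_d t) = e^(−0.360×1.495) = 0.5839; e^(−k_a t) = e^(−1.96×1.495) = 0.05343.
D = 5.940 × (0.5839 − 0.05343) + 2.31 × 0.05343 = 3.151 + 0.1234 = 3.274 mg/L.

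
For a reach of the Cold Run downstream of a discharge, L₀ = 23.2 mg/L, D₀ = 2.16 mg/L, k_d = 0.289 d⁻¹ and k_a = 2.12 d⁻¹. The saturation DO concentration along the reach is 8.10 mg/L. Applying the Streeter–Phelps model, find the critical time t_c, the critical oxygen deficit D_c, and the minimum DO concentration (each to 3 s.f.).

t_c = [1/(k_a−k_d)] ln[(k_a/k_d)(1 − D₀(k_a−k_d)/(k_d L₀))]
= [1/(2.12−0.289)] ln[(2.12/0.289)(1 − 2.16×1.831/(0.289×23.2))]
= (1/1.831) ln[7.336 × 0.4101] = 0.5461 × ln(3.009) = 0.5461 × 1.101 = 0.6016 d.
L(t_c) = L₀ e^(−k_d t_c) = 23.2 × 0.8404 = 19.50 mg/L, and at the critical point k_a D_c = k_d L, so D_c = (0.289/2.12) × 19.50 = 2.658 mg/L.
Minimum DO = C_s − D_c = 8.10 − 2.658 = 5.442 mg/L.

t_c ≈ 0.602 d; D_c ≈ 2.66 mg/L; min DO ≈ 5.44 mg/L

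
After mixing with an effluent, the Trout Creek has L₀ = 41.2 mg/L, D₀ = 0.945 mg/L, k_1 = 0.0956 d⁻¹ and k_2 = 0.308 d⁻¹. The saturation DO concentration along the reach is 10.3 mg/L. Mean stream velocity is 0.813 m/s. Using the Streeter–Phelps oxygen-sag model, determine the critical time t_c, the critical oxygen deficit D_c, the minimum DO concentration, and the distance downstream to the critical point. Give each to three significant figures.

t_c ≈ 5.26 d; D_c ≈ 7.73 mg/L; min DO ≈ 2.57 mg/L; x_c ≈ 370 km

At the critical point dD/dt = 0, so k_1 L₀ e^(−k_1 t) = k_2 D. Substituting D(t) from the Streeter–Phelps equation and solving for t gives
t_c = ln[(k_2/k_1)(1 − D₀(k_2−k_1)/(k_1 L₀))] / (k_2−k_1).
Here k_2−k_1 = 0.2124 d⁻¹ and 1 − D₀(k_2−k_1)/(k_1 L₀) = 1 − 0.945×0.2124/(0.0956×41.2) = 0.9490, so
t_c = ln(3.222 × 0.9490) / 0.2124 = 1.118 / 0.2124 = 5.262 d.
D_c = (k_1/k_2) L₀ e^(−k_1 t_c) = (0.0956/0.308) × 41.2 × e^(−0.0956×5.262) = 0.3104 × 41.2 × 0.6047 = 7.733 mg/L.
Minimum DO = C_s − D_c = 10.3 − 7.733 = 2.567 mg/L.
x_c = v t_c = 0.813 m/s × 5.262 d × 86400 s/d = 369600 m ≈ 370 km.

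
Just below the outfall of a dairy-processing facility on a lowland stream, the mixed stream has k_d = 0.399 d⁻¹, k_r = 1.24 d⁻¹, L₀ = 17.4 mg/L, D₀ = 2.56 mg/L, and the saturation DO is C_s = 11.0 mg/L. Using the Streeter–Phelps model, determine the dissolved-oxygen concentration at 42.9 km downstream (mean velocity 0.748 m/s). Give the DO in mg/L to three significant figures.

DO ≈ 7.17 mg/L

Travel time t = x/v = 42.9 km / (0.748 m/s) = 42900 m / 0.748 m/s = 57350 s = 0.6638 d.
k_d L₀/(k_r−k_d) = 0.399×17.4/(1.24−0.399) = 6.943/0.8410 = 8.255 mg/L.
e^(−k_d t) = e^(−0.399×0.6638) = 0.7673; e^(−k_r t) = e^(−1.24×0.6638) = 0.4391.
D = 8.255 × (0.7673 − 0.4391) + 2.56 × 0.4391 = 2.710 + 1.124 = 3.834 mg/L.
DO = C_s − D = 11.0 − 3.834 = 7.166 mg/L.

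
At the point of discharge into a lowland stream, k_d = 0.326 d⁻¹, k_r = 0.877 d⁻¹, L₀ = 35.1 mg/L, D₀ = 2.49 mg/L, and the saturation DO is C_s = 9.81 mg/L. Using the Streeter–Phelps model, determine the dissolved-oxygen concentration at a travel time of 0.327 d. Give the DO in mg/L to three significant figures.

DO ≈ 4.86 mg/L

k_d L₀/(k_r−k_d) = 0.326×35.1/(0.877−0.326) = 11.44/0.5510 = 20.77 mg/L.
e^(−k_d t) = e^(−0.326×0.3270) = 0.8989; e^(−k_r t) = e^(−0.877×0.3270) = 0.7507.
D = 20.77 × (0.8989 − 0.7507) + 2.49 × 0.7507 = 3.078 + 1.869 = 4.947 mg/L.
DO = C_s − D = 9.81 − 4.947 = 4.863 mg/L.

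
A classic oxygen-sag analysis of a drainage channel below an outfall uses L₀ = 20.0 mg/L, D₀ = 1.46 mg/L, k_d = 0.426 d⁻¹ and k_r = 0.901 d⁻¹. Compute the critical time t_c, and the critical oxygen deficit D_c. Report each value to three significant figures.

At the critical point dD/dt = 0, so k_d L₀ e^(−k_d t) = k_r D. Substituting D(t) from the Streeter–Phelps equation and solving for t gives
t_c = ln[(k_r/k_d)(1 − D₀(k_r−k_d)/(k_d L₀))] / (k_r−k_d).
Here k_r−k_d = 0.4750 d⁻¹ and 1 − D₀(k_r−k_d)/(k_d L₀) = 1 − 1.46×0.4750/(0.426×20.0) = 0.9186, so
t_c = ln(2.115 × 0.9186) / 0.4750 = 0.6642 / 0.4750 = 1.398 d.
D_c = (k_d/k_r) L₀ e^(−k_d t_c) = (0.426/0.901) × 20.0 × e^(−0.426×1.398) = 0.4728 × 20.0 × 0.5512 = 5.212 mg/L.

t_c ≈ 1.40 d; D_c ≈ 5.21 mg/L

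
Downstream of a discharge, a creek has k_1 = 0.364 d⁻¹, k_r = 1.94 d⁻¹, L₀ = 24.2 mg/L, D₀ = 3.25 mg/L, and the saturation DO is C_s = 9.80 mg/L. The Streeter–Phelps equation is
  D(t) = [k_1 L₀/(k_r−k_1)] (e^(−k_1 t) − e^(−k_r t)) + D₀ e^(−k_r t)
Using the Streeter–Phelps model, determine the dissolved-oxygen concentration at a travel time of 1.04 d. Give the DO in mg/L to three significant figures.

DO ≈ 6.28 mg/L

k_1 L₀/(k_r−k_1) = 0.364×24.2/(1.94−0.364) = 8.809/1.576 = 5.589 mg/L.
e^(−k_1 t) = e^(−0.364×1.040) = 0.6848; e^(−k_r t) = e^(−1.94×1.040) = 0.1330.
D = 5.589 × (0.6848 − 0.1330) + 3.25 × 0.1330 = 3.085 + 0.4322 = 3.517 mg/L.
DO = C_s − D = 9.80 − 3.517 = 6.283 mg/L.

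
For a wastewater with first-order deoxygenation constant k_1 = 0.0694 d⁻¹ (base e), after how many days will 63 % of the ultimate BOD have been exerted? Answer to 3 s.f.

t ≈ 14.3 d

y/L₀ = 1 − e^(−k_1 t) = 0.63 ⇒ e^(−k_1 t) = 0.370
t = −ln(0.370) / 0.0694 = 0.9943 / 0.0694 = 14.33 d.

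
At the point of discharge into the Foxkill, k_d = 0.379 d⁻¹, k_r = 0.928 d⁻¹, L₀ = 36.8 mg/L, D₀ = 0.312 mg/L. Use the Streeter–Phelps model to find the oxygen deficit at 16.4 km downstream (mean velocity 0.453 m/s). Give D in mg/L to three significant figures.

D ≈ 4.67 mg/L

Travel time t = x/v = 16.4 km / (0.453 m/s) = 16400 m / 0.453 m/s = 36200 s = 0.4190 d.
k_d L₀/(k_r−k_d) = 0.379×36.8/(0.928−0.379) = 13.95/0.5490 = 25.40 mg/L.
e^(−k_d t) = e^(−0.379×0.4190) = 0.8532; e^(−k_r t) = e^(−0.928×0.4190) = 0.6778.
D = 25.40 × (0.8532 − 0.6778) + 0.312 × 0.6778 = 4.454 + 0.2115 = 4.666 mg/L.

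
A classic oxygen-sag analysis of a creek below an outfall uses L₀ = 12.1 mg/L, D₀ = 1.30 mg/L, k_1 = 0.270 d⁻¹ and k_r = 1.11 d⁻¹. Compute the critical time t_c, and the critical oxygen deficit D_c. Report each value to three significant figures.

t_c = [1/(k_r−k_1)] ln[(k_r/k_1)(1 − D₀(k_r−k_1)/(k_1 L₀))]
= [1/(1.11−0.270)] ln[(1.11/0.270)(1 − 1.30×0.8400/(0.270×12.1))]
= (1/0.8400) ln[4.111 × 0.6657] = 1.190 × ln(2.737) = 1.190 × 1.007 = 1.199 d.
L(t_c) = L₀ e^(−k_1 t_c) = 12.1 × 0.7235 = 8.755 mg/L, and at the critical point k_r D_c = k_1 L, so D_c = (0.270/1.11) × 8.755 = 2.129 mg/L.

t_c ≈ 1.20 d; D_c ≈ 2.13 mg/L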